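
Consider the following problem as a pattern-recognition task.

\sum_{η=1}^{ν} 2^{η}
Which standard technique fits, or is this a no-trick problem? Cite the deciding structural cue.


Diagnosis: the geometric series formula — term-over-term division gives 2 every time — index-free ratio, geometric sum formula applies.


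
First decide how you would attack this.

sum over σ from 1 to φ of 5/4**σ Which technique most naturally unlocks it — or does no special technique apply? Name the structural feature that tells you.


Diagnosis: the geometric series formula — consecutive terms stand in a fixed index-free ratio — the geometric sum formula closes it.


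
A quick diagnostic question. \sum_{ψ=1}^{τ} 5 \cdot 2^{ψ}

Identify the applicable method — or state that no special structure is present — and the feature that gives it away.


Technique: the geometric series formula — the ratio of consecutive terms is the constant 2, independent of the index — a geometric sum.


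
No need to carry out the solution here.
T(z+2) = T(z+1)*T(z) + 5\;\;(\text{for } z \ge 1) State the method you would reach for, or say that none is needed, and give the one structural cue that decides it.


Verdict: no special technique — each new value is a nonlinear function of earlier ones — scaling arguments and superposition both fail.


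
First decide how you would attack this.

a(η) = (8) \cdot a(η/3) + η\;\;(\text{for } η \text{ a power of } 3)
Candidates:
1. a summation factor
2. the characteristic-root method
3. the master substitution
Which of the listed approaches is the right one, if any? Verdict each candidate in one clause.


Technique: the master substitution — the argument shrinks by the factor 3, so measure the index on a logarithmic scale and the recursion becomes a shift.
- a summation factor — a divided-index call is outside the fixed-shift first-order family a summation factor normalizes.
- the characteristic-root method: the recursion divides its index rather than shifting it — outside the constant-shift family the root method covers.
- the master substitution — applies; the problem has the shape this method handles.


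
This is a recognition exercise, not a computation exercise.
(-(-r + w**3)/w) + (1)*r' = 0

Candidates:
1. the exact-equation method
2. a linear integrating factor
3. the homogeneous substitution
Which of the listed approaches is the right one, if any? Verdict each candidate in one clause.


Technique: a linear integrating factor — the unknown enters only to the first power against a nonzero forcing term — the integrating-factor template applies directly.
- the exact-equation method — the cross partial derivatives disagree, so no single potential exists.
- a linear integrating factor: yes — fits the structure here.
- the homogeneous substitution — the slope changes under joint rescaling, failing the degree-zero test.


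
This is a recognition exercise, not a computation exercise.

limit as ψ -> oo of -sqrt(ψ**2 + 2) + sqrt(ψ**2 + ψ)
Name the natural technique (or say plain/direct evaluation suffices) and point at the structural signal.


Verdict: conjugate multiplication — the difference sqrt(ψ**2 + ψ) - sqrt(ψ**2 + 2) is an ∞ − ∞ stalemate; its conjugate partner breaks the tie.


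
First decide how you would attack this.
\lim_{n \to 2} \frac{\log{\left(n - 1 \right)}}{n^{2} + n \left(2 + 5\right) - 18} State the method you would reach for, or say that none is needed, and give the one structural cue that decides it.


Diagnosis: l'Hôpital's rule (0/0) — numerator and denominator both vanish at 2 — a genuine 0/0 form, which is exactly when l'Hôpital applies. Expanding numerator and denominator to first order gives the same value — the rule automates exactly that.


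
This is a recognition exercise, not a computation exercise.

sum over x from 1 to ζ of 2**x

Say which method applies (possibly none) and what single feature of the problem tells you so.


Method: the geometric series formula — the ratio of consecutive terms is the constant 2, independent of the index — a geometric sum.


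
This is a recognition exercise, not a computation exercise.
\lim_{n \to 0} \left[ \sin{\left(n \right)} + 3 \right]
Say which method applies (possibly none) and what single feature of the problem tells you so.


Verdict: no special technique — the expression is continuous at 0 — substitute and evaluate; no indeterminate form appears.


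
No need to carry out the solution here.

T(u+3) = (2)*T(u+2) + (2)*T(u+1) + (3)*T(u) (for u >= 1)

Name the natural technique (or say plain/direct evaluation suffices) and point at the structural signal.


Verdict: the characteristic-root method — try a geometric ansatz r^u: constant coefficients turn the recurrence into one polynomial equation in r.


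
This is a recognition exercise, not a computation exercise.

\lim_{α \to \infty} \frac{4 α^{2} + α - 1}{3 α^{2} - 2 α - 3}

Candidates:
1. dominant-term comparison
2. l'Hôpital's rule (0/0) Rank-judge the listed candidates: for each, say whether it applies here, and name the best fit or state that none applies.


Diagnosis: dominant-term comparison — divide through by the highest power of α; every lower-order term dies and the dominant terms decide the limit.
- dominant-term comparison — a fit — the right tool for this form.
- l'Hôpital's rule (0/0) — viewed as a single quotient this runs to ∞/∞, not the 0/0 clash this candidate addresses; an at-infinity variant of the rule would resolve it, but comparing leading growth reads the answer without differentiating.


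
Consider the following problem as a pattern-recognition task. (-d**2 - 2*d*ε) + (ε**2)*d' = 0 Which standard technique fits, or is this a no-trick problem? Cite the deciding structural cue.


Verdict: the homogeneous substitution — the slope's numerator and denominator share total degree; set v = d/ε and the equation drops to separable form. Rearranged, this also fits the Bernoulli template directly; the homogeneous substitution reads the structure without the rearrangement.


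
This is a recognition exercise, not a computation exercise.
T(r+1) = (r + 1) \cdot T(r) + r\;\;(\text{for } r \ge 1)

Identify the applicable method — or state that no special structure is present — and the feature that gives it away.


Technique: a summation factor — first-order, linear, moving coefficient r + 1: the discrete analogue of an integrating factor handles it.


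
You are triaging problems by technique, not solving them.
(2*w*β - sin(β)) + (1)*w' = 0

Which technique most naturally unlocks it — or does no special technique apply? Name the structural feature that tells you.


Verdict: a linear integrating factor — the unknown enters only to the first power against a nonzero forcing term — the integrating-factor template applies directly.


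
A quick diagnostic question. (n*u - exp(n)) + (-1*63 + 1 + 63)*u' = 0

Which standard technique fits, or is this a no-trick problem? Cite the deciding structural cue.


Verdict: a linear integrating factor — first power of u, nonzero forcing: the integrating-factor recipe applies verbatim with p = n.


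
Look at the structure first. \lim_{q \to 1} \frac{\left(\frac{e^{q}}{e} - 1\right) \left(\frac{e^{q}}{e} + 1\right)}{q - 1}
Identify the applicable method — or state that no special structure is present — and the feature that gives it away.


Diagnosis: l'Hôpital's rule (0/0) — both numerator and denominator vanish at 1: the genuine 0/0 indeterminate that l'Hôpital exists for. One could equally expand both pieces locally and compare leading terms; the rule does that in one stroke.


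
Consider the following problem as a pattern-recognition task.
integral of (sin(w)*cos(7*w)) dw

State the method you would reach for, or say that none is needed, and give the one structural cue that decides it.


Method: a trigonometric identity — sin(w)*cos(7*w) is a beat pattern — rewrite the product as a sum of single-frequency waves before integrating.


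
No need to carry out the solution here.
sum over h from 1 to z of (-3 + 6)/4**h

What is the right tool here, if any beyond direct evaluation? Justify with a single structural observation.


Diagnosis: the geometric series formula — consecutive terms stand in a fixed index-free ratio — the geometric sum formula closes it.


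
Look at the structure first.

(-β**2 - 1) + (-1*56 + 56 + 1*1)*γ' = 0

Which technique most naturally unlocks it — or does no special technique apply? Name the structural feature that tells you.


Verdict: no special technique — the slope is a function of β alone, so integrate both sides directly.


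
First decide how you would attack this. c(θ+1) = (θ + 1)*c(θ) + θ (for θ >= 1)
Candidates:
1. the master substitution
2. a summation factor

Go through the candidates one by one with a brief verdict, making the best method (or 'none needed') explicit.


Diagnosis: a summation factor — with the index-dependent coefficient θ + 1, dividing by the cumulative product turns the left side into a pure difference.
- the master substitution — the recursive argument is a shift of the index, not a fixed fraction of it.
- a summation factor — yes, a natural case for it.


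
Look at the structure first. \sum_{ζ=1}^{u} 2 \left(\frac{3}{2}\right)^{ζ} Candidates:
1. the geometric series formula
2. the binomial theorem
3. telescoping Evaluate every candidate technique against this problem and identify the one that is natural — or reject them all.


Technique: the geometric series formula — each term is \frac{3}{2} times the previous one, so the geometric-series formula applies directly.
- the geometric series formula — applies; the problem has the shape this method handles.
- the binomial theorem — the terms do not reassemble into a binomial power.
- telescoping: neither a shifted-difference shape nor integer-spaced poles are present.


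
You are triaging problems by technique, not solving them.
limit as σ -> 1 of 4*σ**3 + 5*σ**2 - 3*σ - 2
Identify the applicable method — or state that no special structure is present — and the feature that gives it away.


Technique: no special technique — no denominator vanishes and nothing blows up at 1: direct substitution is the whole computation.


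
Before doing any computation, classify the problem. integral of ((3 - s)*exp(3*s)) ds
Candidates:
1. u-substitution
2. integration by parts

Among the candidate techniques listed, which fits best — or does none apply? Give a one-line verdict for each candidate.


Best approach: integration by parts — the integrand splits as 3 - s times exp(3*s) — repeatedly differentiating the polynomial part kills it, which is the parts ladder.
- u-substitution: no subexpression of the integrand serves as a whole-integral substitution inner — individual terms may offer their own, but none carries its derivative as a factor of the full integrand; a working change of variable would have to be constructed from outside the expression.
- integration by parts — a fit — the right tool for this form.


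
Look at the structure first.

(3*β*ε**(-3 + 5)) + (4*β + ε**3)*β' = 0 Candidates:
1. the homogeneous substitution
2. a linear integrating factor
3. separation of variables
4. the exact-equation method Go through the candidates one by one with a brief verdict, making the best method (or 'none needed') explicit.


Best approach: the exact-equation method — take the mixed partials of 3*β*ε**(-3 + 5) and 4*β + ε**3: they are equal, which certifies an exact differential.
- the homogeneous substitution — solved for the derivative, the right side changes under joint scaling of the two variables.
- a linear integrating factor — a nonlinear term in the unknown puts this outside the integrating-factor template.
- separation of variables: the two dependences do not factor apart.
- the exact-equation method — yes — fits the structure here.


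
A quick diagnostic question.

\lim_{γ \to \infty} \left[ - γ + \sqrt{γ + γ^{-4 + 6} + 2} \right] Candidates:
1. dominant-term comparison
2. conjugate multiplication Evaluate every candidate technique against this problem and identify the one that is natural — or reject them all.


Technique: conjugate multiplication — the ∞ − ∞ radical form is the exact trigger for the conjugate maneuver.
- dominant-term comparison — no dominant-degree comparison decides it.
- conjugate multiplication: applicable, and directly so.


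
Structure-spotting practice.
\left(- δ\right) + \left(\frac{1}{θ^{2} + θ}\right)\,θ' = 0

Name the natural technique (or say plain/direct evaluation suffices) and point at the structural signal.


Technique: separation of variables — solved for the derivative, the right side splits multiplicatively into a function of each variable alone — divide and integrate each side. Rearranged, this also fits the Bernoulli template directly; separation reads the product structure as given.


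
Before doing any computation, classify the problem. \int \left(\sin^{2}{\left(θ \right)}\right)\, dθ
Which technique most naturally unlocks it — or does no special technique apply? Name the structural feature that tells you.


Diagnosis: a trigonometric identity — the exponent on \sin^{2}{\left(θ \right)} is even — the power-reduction identity is the standard preprocessing step.


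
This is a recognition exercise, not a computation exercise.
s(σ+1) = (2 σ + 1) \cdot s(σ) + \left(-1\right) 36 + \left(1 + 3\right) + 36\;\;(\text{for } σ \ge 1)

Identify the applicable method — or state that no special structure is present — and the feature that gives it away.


Verdict: a summation factor — rescale the sequence by the product of the weights 2 σ + 1 so far — the recurrence collapses to a plain running sum.


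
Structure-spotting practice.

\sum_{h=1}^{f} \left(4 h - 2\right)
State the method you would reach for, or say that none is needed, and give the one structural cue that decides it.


Technique: no special technique — the summand is a plain polynomial in h (expanding first if it arrives factored); standard power-sum formulas evaluate it term by term.


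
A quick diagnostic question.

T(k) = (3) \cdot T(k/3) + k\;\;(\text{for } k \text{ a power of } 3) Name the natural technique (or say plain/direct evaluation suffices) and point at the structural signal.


Best approach: the master substitution — treat m = log base 3 of k as the new clock: one recursion step advances m by one while k scales by 3.


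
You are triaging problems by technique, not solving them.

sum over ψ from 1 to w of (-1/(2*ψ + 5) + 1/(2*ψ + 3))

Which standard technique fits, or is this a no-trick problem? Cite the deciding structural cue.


Diagnosis: telescoping — the summand is 1/(2*ψ + 3) minus the same expression shifted by one, so consecutive terms cancel in pairs.


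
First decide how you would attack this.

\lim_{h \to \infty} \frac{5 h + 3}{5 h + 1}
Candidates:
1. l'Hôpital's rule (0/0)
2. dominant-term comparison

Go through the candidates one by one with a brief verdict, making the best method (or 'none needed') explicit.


Verdict: dominant-term comparison — growth-rate triage: the leading powers of h decide the limit, everything else is noise.
- l'Hôpital's rule (0/0) — viewed as a single quotient this runs to ∞/∞, not the 0/0 clash this candidate addresses; an at-infinity variant of the rule would resolve it, but comparing leading growth reads the answer without differentiating.
- dominant-term comparison: a fit — the right tool for this form.


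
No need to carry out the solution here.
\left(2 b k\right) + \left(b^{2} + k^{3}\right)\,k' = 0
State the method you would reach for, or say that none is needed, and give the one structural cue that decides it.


Technique: the exact-equation method — d/dk of 2 b k equals d/db of b^{2} + k^{3}: the form is a total differential of one potential — integrate it exactly.


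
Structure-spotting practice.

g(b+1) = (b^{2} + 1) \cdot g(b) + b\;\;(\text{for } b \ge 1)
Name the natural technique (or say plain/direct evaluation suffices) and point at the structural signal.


Best approach: a summation factor — one-term recursion with variable weight b^{2} + 1 is solved by product normalization, not by root-finding.


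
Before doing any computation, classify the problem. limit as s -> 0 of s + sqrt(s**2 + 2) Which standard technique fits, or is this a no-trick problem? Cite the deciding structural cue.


Method: no special technique — no zero denominators, no indeterminate clash at 0 — substitute and read off the value.


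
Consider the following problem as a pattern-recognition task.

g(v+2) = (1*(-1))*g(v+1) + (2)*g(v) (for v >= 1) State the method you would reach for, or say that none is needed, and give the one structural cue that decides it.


Best approach: the characteristic-root method — every coefficient is a fixed number and the forcing is zero — substitute r^v and read off the root equation.


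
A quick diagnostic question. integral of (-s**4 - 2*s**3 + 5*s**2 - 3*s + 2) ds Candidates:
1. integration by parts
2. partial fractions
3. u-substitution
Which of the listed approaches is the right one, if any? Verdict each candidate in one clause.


Technique: no special technique — scan for structure and find none: constant multiples of powers of s, integrate directly.
- integration by parts — parts would only shuffle a directly integrable integrand.
- partial fractions: the expression is not a ratio of polynomials that decomposes further.
- u-substitution — any workable substitution here is cosmetic — the integrand is already in directly integrable form.


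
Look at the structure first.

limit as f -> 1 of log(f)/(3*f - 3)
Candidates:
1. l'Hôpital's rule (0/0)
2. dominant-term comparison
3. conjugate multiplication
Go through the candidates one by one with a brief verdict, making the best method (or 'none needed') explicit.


Diagnosis: l'Hôpital's rule (0/0) — plug in 1: top and bottom both hit zero, so differentiate each and retry. A first-order expansion at the point is an equally standard path; the rule packages it.
- l'Hôpital's rule (0/0) — applicable, and directly so.
- dominant-term comparison: no dominant power emerges to decide the limit by degree comparison.
- conjugate multiplication: there are no radicals in tension whose conjugate would simplify matters.


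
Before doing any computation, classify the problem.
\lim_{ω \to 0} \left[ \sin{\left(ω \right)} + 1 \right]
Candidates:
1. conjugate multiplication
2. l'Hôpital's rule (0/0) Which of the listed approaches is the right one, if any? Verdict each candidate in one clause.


Diagnosis: no special technique — no denominator vanishes and nothing blows up at 0: direct substitution is the whole computation.
- conjugate multiplication — no divergent radical difference is present for a conjugate pair to cancel.
- l'Hôpital's rule (0/0) — substituting the point gives a finite value outright — there is no indeterminate clash to repair.


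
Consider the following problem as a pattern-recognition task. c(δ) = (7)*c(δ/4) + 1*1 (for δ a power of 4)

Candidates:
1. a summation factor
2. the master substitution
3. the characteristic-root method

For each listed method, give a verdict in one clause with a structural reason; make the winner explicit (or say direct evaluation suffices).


Verdict: the master substitution — divide-the-index recursion (δ/4 inside the call) straightens out once the index is rewritten as 4^m.
- a summation factor: the recursion divides its index rather than shifting it — there is no previous-term chain for a summation factor to telescope.
- the master substitution — a fit — the right tool for this form.
- the characteristic-root method: the recursion divides its index rather than shifting it — outside the constant-shift family the root method covers.


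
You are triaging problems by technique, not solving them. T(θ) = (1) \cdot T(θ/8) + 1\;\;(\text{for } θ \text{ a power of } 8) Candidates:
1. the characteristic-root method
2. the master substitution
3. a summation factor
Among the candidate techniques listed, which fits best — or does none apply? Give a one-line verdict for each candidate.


Best approach: the master substitution — the argument shrinks by the factor 8, so measure the index on a logarithmic scale and the recursion becomes a shift.
- the characteristic-root method: a divided-index call is not the fixed-shift linear shape that characteristic roots solve.
- the master substitution — yes — fits the structure here.
- a summation factor — the recursion divides its index rather than shifting it — there is no previous-term chain for a summation factor to telescope.


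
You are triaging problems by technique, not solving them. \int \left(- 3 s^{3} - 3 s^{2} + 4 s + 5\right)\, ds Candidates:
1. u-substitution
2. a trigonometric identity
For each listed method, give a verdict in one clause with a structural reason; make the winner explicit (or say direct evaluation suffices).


Best approach: no special technique — nothing composite, nothing rational, nothing trigonometric — each constant-multiple power of s integrates by the power rule alone.
- u-substitution: any workable substitution here is cosmetic — the integrand is already in directly integrable form.
- a trigonometric identity — no sine or cosine appears, so there is nothing for a trigonometric identity to act on.


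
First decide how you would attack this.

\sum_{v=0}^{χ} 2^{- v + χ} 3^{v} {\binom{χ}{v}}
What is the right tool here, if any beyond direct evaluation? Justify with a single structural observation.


Technique: the binomial theorem — binomial coefficients against complementary powers of 3 and 2: recognize the binomial expansion and resum.


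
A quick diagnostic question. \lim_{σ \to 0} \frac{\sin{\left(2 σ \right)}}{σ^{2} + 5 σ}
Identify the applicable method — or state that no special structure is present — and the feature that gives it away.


Diagnosis: l'Hôpital's rule (0/0) — substituting 0 gives 0 over 0; differentiate top and bottom once and re-evaluate. Expanding numerator and denominator to first order gives the same value — the rule automates exactly that.


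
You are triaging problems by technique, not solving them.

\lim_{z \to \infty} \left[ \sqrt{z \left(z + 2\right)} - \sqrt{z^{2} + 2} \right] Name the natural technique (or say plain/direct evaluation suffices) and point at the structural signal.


Verdict: conjugate multiplication — neither \sqrt{z \left(z + 2\right)} nor \sqrt{z^{2} + 2} converges alone, so rewrite their difference as a conjugate-rationalized quotient first.


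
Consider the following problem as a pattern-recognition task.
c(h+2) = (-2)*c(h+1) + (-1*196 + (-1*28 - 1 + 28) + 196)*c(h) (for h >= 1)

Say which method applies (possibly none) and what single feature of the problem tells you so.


Best approach: the characteristic-root method — the recurrence is linear and homogeneous with constant coefficients, so the ansatz r^h turns it into a polynomial equation for r.


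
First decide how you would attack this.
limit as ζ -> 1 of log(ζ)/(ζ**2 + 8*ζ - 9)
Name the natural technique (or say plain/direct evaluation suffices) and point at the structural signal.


Technique: l'Hôpital's rule (0/0) — both numerator and denominator vanish at 1: the genuine 0/0 indeterminate that l'Hôpital exists for. Expanding numerator and denominator to first order gives the same value — the rule automates exactly that.


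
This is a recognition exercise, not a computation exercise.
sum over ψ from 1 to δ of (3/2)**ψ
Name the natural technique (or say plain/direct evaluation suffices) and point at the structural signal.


Method: the geometric series formula — each term is 3/2 times the previous one, so the geometric-series formula applies directly.


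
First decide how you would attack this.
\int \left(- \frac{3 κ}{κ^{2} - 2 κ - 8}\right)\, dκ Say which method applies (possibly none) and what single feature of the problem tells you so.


Verdict: partial fractions — the bottom, κ^{2} - 2 κ - 8, comes apart into simple factors, and a proper rational function over split factors decomposes.


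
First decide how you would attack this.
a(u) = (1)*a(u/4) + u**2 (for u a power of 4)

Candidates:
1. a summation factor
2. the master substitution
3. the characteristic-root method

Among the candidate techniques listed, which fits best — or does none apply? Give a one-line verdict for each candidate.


Diagnosis: the master substitution — treat m = log base 4 of u as the new clock: one recursion step advances m by one while u scales by 4.
- a summation factor: a divided-index call is outside the fixed-shift first-order family a summation factor normalizes.
- the master substitution — a fit — the right tool for this form.
- the characteristic-root method: a divided-index call is not the fixed-shift linear shape that characteristic roots solve.


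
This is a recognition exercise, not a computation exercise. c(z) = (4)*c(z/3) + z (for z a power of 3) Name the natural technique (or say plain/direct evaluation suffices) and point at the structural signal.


Technique: the master substitution — the argument z/3 divides the index by 3; the standard z = 3^m substitution converts it to a constant-shift recurrence.


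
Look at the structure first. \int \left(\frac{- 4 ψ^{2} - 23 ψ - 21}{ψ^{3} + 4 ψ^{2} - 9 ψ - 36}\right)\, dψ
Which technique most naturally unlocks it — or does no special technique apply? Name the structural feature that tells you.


Best approach: partial fractions — the bottom, ψ^{3} + 4 ψ^{2} - 9 ψ - 36, comes apart into simple factors, and a proper rational function over split factors decomposes.


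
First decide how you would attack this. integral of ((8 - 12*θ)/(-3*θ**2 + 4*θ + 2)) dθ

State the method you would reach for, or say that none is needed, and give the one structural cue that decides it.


Technique: u-substitution — set u = -3*θ**2 + 4*θ + 2: a constant multiple of its derivative, namely 8 - 12*θ, is present as a factor once the integrand is collected, so the du is sitting there waiting.


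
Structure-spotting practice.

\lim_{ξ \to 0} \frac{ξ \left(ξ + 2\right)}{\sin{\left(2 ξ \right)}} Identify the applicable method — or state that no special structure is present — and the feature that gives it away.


Best approach: l'Hôpital's rule (0/0) — both numerator and denominator vanish at 0: the genuine 0/0 indeterminate that l'Hôpital exists for. One could equally expand both pieces locally and compare leading terms; the rule does that in one stroke.


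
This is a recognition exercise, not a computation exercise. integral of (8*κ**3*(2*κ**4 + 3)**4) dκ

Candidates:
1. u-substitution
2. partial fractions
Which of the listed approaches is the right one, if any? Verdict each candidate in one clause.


Diagnosis: u-substitution — a chain-rule shadow: 8*κ**3 alongside a function of 2*κ**4 + 3 means u = 2*κ**4 + 3 unwinds the composition in one step. A patient expand-and-integrate also lands it; recognizing the inner expression is the shortcut.
- u-substitution — yes — fits the structure here.
- partial fractions: the expression is not a ratio of polynomials that decomposes further.


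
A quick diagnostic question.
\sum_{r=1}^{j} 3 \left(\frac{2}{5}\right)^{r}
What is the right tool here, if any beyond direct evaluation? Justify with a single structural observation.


Technique: the geometric series formula — each summand is the previous one scaled by \frac{2}{5}; that constant multiplier is itself the geometric structure.


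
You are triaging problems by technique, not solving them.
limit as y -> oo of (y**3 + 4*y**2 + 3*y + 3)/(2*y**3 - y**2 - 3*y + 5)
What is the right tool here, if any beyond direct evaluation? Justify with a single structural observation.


Technique: dominant-term comparison — at large y only the top-degree terms survive; compare the leading terms and the limit falls out. As a single quotient, the ∞/∞ shape would yield to repeated differentiation as well — the growth comparison gets there in one look.


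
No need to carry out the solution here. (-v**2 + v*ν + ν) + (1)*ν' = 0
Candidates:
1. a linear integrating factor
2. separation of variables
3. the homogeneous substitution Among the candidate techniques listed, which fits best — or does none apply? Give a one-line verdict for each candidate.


Technique: a linear integrating factor — linear in the unknown with genuine forcing: multiply through by the exponential of the integrated coefficient and the left side closes into one derivative.
- a linear integrating factor: a fit — the right tool for this form.
- separation of variables — the two dependences do not factor apart.
- the homogeneous substitution — the slope changes under joint rescaling, failing the degree-zero test.


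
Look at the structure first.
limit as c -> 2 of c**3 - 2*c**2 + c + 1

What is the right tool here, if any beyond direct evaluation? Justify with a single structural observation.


Method: no special technique — the expression is continuous at 2 — substitute and evaluate; no indeterminate form appears.


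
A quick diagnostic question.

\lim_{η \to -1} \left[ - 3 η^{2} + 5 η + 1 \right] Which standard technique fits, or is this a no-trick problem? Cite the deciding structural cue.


Verdict: no special technique — the expression is continuous at -1 — substitute and evaluate; no indeterminate form appears.


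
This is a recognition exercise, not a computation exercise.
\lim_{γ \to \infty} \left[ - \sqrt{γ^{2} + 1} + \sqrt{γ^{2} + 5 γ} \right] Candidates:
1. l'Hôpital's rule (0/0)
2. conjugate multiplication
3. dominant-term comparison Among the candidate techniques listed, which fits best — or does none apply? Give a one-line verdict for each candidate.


Best approach: conjugate multiplication — neither \sqrt{γ^{2} + 5 γ} nor \sqrt{γ^{2} + 1} converges alone, so rewrite their difference as a conjugate-rationalized quotient first.
- l'Hôpital's rule (0/0) — the expression is a difference driving to ∞ − ∞, not a 0/0 quotient — there is no ratio for the rule to differentiate.
- conjugate multiplication: yes — fits the structure here.
- dominant-term comparison: this limit is not decided by comparing leading-term growth at infinity.


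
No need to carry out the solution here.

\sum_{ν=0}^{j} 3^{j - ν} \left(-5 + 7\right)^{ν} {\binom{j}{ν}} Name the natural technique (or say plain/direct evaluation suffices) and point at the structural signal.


Technique: the binomial theorem — the binomial coefficients weight matched powers of (-5 + 7) and 3, which is exactly the expansion of a binomial power.


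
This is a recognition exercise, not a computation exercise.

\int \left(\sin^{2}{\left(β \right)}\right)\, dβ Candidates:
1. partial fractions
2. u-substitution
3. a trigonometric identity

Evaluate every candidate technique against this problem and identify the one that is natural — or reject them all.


Best approach: a trigonometric identity — \sin^{2}{\left(β \right)} carries an even exponent — trade it for double-angle cosines before integrating.
- partial fractions — there is no rational-function structure to decompose.
- u-substitution: no subexpression of the integrand pairs with its own derivative as a factor — individual terms may offer their own substitutions, but any change of variable covering the whole integral would have to be constructed from outside the expression.
- a trigonometric identity: a fit — the right tool for this form.


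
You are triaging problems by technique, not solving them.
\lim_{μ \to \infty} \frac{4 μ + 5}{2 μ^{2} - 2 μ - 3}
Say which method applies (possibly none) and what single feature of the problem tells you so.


Verdict: dominant-term comparison — growth-rate triage: the leading powers of μ decide the limit, everything else is noise. Viewed as a single quotient this is an ∞/∞ form — an at-infinity application of l'Hôpital's rule would also resolve it; comparing leading growth reads the answer without differentiating.


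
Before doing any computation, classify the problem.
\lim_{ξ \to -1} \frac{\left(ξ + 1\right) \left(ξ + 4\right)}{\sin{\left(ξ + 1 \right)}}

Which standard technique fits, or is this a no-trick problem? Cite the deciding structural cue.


Method: l'Hôpital's rule (0/0) — both numerator and denominator vanish at -1: the genuine 0/0 indeterminate that l'Hôpital exists for. A first-order expansion at the point is an equally standard path; the rule packages it.


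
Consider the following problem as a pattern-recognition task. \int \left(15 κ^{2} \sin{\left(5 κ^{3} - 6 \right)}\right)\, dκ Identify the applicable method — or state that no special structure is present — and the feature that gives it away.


Best approach: u-substitution — spotting that 15 κ^{2} is a constant multiple of the derivative of 5 κ^{3} - 6 is the key observation — substitute u = 5 κ^{3} - 6 and the integral becomes one-dimensional in u.


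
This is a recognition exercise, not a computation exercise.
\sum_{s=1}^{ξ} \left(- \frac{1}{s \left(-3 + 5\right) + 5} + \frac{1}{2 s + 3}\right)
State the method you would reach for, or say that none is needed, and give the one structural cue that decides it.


Verdict: telescoping — difference-of-shifts structure (each term adds \frac{1}{2 s + 3}, then subtracts its one-index-advanced value, which the following term adds back) leaves only the first and last pieces standing.


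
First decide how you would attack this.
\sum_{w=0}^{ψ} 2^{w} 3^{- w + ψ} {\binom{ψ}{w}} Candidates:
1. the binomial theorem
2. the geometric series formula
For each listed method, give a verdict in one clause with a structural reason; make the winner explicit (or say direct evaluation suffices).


Verdict: the binomial theorem — {\binom{ψ}{w}} weighting matched powers of 2 and 3 is the expanded form of (2 + 3)^ψ — fold it back up.
- the binomial theorem — applicable, and directly so.
- the geometric series formula — dividing successive terms gives an index-dependent quantity, not a constant.


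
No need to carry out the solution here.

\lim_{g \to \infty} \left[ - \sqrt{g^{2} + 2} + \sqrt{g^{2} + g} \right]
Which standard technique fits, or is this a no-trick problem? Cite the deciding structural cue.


Verdict: conjugate multiplication — \sqrt{g^{2} + g} and \sqrt{g^{2} + 2} both blow up, but their difference is tame once the conjugate rationalizes it.


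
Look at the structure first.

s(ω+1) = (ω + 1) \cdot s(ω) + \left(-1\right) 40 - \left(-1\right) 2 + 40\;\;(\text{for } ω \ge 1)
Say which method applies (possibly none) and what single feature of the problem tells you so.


Verdict: a summation factor — it is first-order linear but the coefficient ω + 1 depends on the index, so multiply through by a summation factor to telescope it.


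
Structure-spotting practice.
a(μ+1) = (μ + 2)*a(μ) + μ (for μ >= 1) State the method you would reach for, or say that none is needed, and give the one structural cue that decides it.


Diagnosis: a summation factor — the coefficient μ + 2 drifts with the index, so no fixed root exists; normalizing by the cumulative product telescopes it.


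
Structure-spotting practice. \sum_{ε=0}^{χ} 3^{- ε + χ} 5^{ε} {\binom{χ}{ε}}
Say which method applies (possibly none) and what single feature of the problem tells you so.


Verdict: the binomial theorem — terms weighting {\binom{χ}{ε}} against matched powers of 5 and 3 reassemble into (5 + 3)^χ by the binomial theorem.


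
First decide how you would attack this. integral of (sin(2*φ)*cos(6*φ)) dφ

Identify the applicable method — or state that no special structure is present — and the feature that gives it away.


Verdict: a trigonometric identity — split sin(2*φ)*cos(6*φ) with the angle-addition identities: the resulting sum integrates term by term.


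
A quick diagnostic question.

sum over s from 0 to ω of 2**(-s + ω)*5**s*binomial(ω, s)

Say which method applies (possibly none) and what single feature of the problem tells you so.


Technique: the binomial theorem — the binomial coefficients weight matched powers of 5 and 2, which is exactly the expansion of a binomial power.


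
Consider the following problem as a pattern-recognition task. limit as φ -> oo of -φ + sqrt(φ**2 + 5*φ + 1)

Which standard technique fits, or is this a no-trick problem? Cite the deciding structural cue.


Method: conjugate multiplication — sqrt(φ**2 + 5*φ + 1) and φ both blow up, but their difference is tame once the conjugate rationalizes it.


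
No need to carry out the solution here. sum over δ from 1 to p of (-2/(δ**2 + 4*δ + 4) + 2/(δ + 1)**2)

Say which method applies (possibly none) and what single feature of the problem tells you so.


Verdict: telescoping — write out three consecutive terms and watch the interior cancel: the advanced copy one term subtracts reappears as the very next term's leading piece, pair after pair.


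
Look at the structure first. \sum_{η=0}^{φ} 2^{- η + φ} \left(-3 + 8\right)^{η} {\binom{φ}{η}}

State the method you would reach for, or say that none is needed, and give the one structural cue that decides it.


Technique: the binomial theorem — {\binom{φ}{η}} weighting matched powers of (-3 + 8) and 2 is the expanded form of ((-3 + 8) + 2)^φ — fold it back up.


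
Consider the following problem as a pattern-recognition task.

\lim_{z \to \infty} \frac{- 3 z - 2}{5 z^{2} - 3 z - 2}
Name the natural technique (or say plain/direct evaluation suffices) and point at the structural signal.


Verdict: dominant-term comparison — as z grows, only the highest-degree terms matter — compare leading terms and read the limit off. Viewed as a single quotient this is an ∞/∞ form — an at-infinity application of l'Hôpital's rule would also resolve it; comparing leading growth reads the answer without differentiating.


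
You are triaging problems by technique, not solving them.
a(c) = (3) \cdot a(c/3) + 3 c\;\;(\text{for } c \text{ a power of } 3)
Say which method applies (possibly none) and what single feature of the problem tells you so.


Best approach: the master substitution — the argument shrinks by the factor 3, so measure the index on a logarithmic scale and the recursion becomes a shift.


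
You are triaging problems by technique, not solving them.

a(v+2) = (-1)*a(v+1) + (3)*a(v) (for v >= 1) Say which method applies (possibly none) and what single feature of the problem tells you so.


Diagnosis: the characteristic-root method — try a geometric ansatz r^v: constant coefficients turn the recurrence into one polynomial equation in r.


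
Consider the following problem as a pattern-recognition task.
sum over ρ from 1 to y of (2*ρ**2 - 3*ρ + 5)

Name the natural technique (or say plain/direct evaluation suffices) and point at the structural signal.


Best approach: no special technique — the summand is a plain polynomial in ρ (expanding first if it arrives factored); standard power-sum formulas evaluate it term by term.


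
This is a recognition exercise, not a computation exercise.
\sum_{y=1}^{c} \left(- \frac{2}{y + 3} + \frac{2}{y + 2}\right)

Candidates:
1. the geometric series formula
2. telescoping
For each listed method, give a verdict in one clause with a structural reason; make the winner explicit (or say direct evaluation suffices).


Verdict: telescoping — the piece each term subtracts is \frac{2}{y + 2} advanced by one index, and it reappears with a plus sign leading the following term — the sum collapses to its boundary terms.
- the geometric series formula — no single multiplier carries one term to the next throughout the sum.
- telescoping — yes — fits the structure here.
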